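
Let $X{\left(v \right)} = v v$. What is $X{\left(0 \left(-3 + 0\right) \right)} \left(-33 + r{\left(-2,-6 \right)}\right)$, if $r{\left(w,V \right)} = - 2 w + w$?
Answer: $0$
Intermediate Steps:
$X{\left(v \right)} = v^{2}$
$r{\left(w,V \right)} = - w$
$X{\left(0 \left(-3 + 0\right) \right)} \left(-33 + r{\left(-2,-6 \right)}\right) = \left(0 \left(-3 + 0\right)\right)^{2} \left(-33 - -2\right) = \left(0 \left(-3\right)\right)^{2} \left(-33 + 2\right) = 0^{2} \left(-31\right) = 0 \left(-31\right) = 0$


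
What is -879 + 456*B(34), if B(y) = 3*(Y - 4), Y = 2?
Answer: -3615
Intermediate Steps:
B(y) = -6 (B(y) = 3*(2 - 4) = 3*(-2) = -6)
-879 + 456*B(34) = -879 + 456*(-6) = -879 - 2736 = -3615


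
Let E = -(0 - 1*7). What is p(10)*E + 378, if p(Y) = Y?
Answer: 448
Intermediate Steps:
E = 7 (E = -(0 - 7) = -1*(-7) = 7)
p(10)*E + 378 = 10*7 + 378 = 70 + 378 = 448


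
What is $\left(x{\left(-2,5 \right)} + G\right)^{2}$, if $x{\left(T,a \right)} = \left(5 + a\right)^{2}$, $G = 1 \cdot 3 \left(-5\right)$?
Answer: $7225$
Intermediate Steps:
$G = -15$ ($G = 3 \left(-5\right) = -15$)
$\left(x{\left(-2,5 \right)} + G\right)^{2} = \left(\left(5 + 5\right)^{2} - 15\right)^{2} = \left(10^{2} - 15\right)^{2} = \left(100 - 15\right)^{2} = 85^{2} = 7225$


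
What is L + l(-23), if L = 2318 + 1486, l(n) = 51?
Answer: 3855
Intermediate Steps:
L = 3804
L + l(-23) = 3804 + 51 = 3855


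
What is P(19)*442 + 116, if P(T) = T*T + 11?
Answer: 164540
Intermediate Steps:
P(T) = 11 + T² (P(T) = T² + 11 = 11 + T²)
P(19)*442 + 116 = (11 + 19²)*442 + 116 = (11 + 361)*442 + 116 = 372*442 + 116 = 164424 + 116 = 164540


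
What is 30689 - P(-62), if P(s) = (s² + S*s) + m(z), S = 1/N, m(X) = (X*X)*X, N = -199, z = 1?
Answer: 5341894/199 ≈ 26844.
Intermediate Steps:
m(X) = X³ (m(X) = X²*X = X³)
S = -1/199 (S = 1/(-199) = -1/199 ≈ -0.0050251)
P(s) = 1 + s² - s/199 (P(s) = (s² - s/199) + 1³ = (s² - s/199) + 1 = 1 + s² - s/199)
30689 - P(-62) = 30689 - (1 + (-62)² - 1/199*(-62)) = 30689 - (1 + 3844 + 62/199) = 30689 - 1*765217/199 = 30689 - 765217/199 = 5341894/199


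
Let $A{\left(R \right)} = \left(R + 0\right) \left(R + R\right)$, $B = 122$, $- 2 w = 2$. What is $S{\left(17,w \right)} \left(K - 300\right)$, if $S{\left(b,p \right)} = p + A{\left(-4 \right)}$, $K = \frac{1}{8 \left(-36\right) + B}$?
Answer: $- \frac{1543831}{166} \approx -9300.2$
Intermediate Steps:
$w = -1$ ($w = \left(- \frac{1}{2}\right) 2 = -1$)
$A{\left(R \right)} = 2 R^{2}$ ($A{\left(R \right)} = R 2 R = 2 R^{2}$)
$K = - \frac{1}{166}$ ($K = \frac{1}{8 \left(-36\right) + 122} = \frac{1}{-288 + 122} = \frac{1}{-166} = - \frac{1}{166} \approx -0.0060241$)
$S{\left(b,p \right)} = 32 + p$ ($S{\left(b,p \right)} = p + 2 \left(-4\right)^{2} = p + 2 \cdot 16 = p + 32 = 32 + p$)
$S{\left(17,w \right)} \left(K - 300\right) = \left(32 - 1\right) \left(- \frac{1}{166} - 300\right) = 31 \left(- \frac{49801}{166}\right) = - \frac{1543831}{166}$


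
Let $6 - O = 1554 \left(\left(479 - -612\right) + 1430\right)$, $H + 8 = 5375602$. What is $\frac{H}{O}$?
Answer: $- \frac{2687797}{1958814} \approx -1.3722$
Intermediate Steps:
$H = 5375594$ ($H = -8 + 5375602 = 5375594$)
$O = -3917628$ ($O = 6 - 1554 \left(\left(479 - -612\right) + 1430\right) = 6 - 1554 \left(\left(479 + 612\right) + 1430\right) = 6 - 1554 \left(1091 + 1430\right) = 6 - 1554 \cdot 2521 = 6 - 3917634 = -3917628$)
$\frac{H}{O} = \frac{5375594}{-3917628} = 5375594 \left(- \frac{1}{3917628}\right) = - \frac{2687797}{1958814}$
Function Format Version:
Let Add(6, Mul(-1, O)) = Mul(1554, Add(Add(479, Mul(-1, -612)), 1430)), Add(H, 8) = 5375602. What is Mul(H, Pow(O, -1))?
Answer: Rational(-2687797, 1958814) ≈ -1.3722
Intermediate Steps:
H = 5375594 (H = Add(-8, 5375602) = 5375594)
O = -3917628 (O = Add(6, Mul(-1, Mul(1554, Add(Add(479, Mul(-1, -612)), 1430)))) = Add(6, Mul(-1, Mul(1554, Add(Add(479, 612), 1430)))) = Add(6, Mul(-1, Mul(1554, Add(1091, 1430)))) = Add(6, Mul(-1, Mul(1554, 2521))) = Add(6, Mul(-1, 3917634)) = Add(6, -3917634) = -3917628)
Mul(H, Pow(O, -1)) = Mul(5375594, Pow(-3917628, -1)) = Mul(5375594, Rational(-1, 3917628)) = Rational(-2687797, 1958814)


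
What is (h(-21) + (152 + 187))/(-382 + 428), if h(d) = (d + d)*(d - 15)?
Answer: 1851/46 ≈ 40.239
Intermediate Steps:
h(d) = 2*d*(-15 + d) (h(d) = (2*d)*(-15 + d) = 2*d*(-15 + d))
(h(-21) + (152 + 187))/(-382 + 428) = (2*(-21)*(-15 - 21) + (152 + 187))/(-382 + 428) = (2*(-21)*(-36) + 339)/46 = (1512 + 339)*(1/46) = 1851*(1/46) = 1851/46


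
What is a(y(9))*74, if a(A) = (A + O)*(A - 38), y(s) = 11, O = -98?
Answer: 173826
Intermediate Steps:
a(A) = (-98 + A)*(-38 + A) (a(A) = (A - 98)*(A - 38) = (-98 + A)*(-38 + A))
a(y(9))*74 = (3724 + 11² - 136*11)*74 = (3724 + 121 - 1496)*74 = 2349*74 = 173826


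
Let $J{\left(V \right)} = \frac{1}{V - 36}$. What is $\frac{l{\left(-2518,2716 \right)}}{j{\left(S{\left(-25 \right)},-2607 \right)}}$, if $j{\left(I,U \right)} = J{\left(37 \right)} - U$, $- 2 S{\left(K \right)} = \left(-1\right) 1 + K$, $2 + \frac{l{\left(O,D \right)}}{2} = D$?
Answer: $\frac{1357}{652} \approx 2.0813$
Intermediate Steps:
$l{\left(O,D \right)} = -4 + 2 D$
$S{\left(K \right)} = \frac{1}{2} - \frac{K}{2}$ ($S{\left(K \right)} = - \frac{\left(-1\right) 1 + K}{2} = - \frac{-1 + K}{2} = \frac{1}{2} - \frac{K}{2}$)
$J{\left(V \right)} = \frac{1}{-36 + V}$
$j{\left(I,U \right)} = 1 - U$ ($j{\left(I,U \right)} = \frac{1}{-36 + 37} - U = 1^{-1} - U = 1 - U$)
$\frac{l{\left(-2518,2716 \right)}}{j{\left(S{\left(-25 \right)},-2607 \right)}} = \frac{-4 + 2 \cdot 2716}{1 - -2607} = \frac{-4 + 5432}{1 + 2607} = \frac{5428}{2608} = 5428 \cdot \frac{1}{2608} = \frac{1357}{652}$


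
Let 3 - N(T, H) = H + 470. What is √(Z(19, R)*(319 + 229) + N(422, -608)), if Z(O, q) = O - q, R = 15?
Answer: √2333 ≈ 48.301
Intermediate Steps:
N(T, H) = -467 - H (N(T, H) = 3 - (H + 470) = 3 - (470 + H) = 3 + (-470 - H) = -467 - H)
√(Z(19, R)*(319 + 229) + N(422, -608)) = √((19 - 1*15)*(319 + 229) + (-467 - 1*(-608))) = √((19 - 15)*548 + (-467 + 608)) = √(4*548 + 141) = √(2192 + 141) = √2333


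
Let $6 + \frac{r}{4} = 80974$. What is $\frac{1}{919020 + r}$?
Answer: $\frac{1}{1242892} \approx 8.0458 \cdot 10^{-7}$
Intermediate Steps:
$r = 323872$ ($r = -24 + 4 \cdot 80974 = -24 + 323896 = 323872$)
$\frac{1}{919020 + r} = \frac{1}{919020 + 323872} = \frac{1}{1242892}$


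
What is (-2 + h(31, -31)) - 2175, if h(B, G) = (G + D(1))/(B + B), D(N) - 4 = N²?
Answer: -67500/31 ≈ -2177.4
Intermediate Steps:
D(N) = 4 + N²
h(B, G) = (5 + G)/(2*B) (h(B, G) = (G + (4 + 1²))/(B + B) = (G + (4 + 1))/((2*B)) = (G + 5)*(1/(2*B)) = (5 + G)*(1/(2*B)) = (5 + G)/(2*B))
(-2 + h(31, -31)) - 2175 = (-2 + (½)*(5 - 31)/31) - 2175 = (-2 + (½)*(1/31)*(-26)) - 2175 = (-2 - 13/31) - 2175 = -75/31 - 2175 = -67500/31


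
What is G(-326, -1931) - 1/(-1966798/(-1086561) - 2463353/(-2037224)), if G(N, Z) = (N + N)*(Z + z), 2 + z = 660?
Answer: 792455129246836028/954770198255 ≈ 8.3000e+5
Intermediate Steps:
z = 658 (z = -2 + 660 = 658)
G(N, Z) = 2*N*(658 + Z) (G(N, Z) = (N + N)*(Z + 658) = (2*N)*(658 + Z) = 2*N*(658 + Z))
G(-326, -1931) - 1/(-1966798/(-1086561) - 2463353/(-2037224)) = 2*(-326)*(658 - 1931) - 1/(-1966798/(-1086561) - 2463353/(-2037224)) = 2*(-326)*(-1273) - 1/(-1966798*(-1/1086561) - 2463353*(-1/2037224)) = 829996 - 1/(1966798/1086561 + 2463353/2037224) = 829996 - 1/954770198255/316224020952 = 829996 - 1*316224020952/954770198255 = 829996 - 316224020952/954770198255 = 792455129246836028/954770198255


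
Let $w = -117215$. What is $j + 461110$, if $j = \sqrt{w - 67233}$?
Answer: $461110 + 8 i \sqrt{2882} \approx 4.6111 \cdot 10^{5} + 429.47 i$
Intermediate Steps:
$j = 8 i \sqrt{2882}$ ($j = \sqrt{-117215 - 67233} = \sqrt{-184448} = 8 i \sqrt{2882} \approx 429.47 i$)
$j + 461110 = 8 i \sqrt{2882} + 461110 = 461110 + 8 i \sqrt{2882}$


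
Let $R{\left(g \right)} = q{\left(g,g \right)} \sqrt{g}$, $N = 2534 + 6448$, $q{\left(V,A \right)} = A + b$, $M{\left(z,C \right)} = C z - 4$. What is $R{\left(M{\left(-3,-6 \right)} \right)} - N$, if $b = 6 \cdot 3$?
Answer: $-8982 + 32 \sqrt{14} \approx -8862.3$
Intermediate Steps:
$b = 18$
$M{\left(z,C \right)} = -4 + C z$
$q{\left(V,A \right)} = 18 + A$ ($q{\left(V,A \right)} = A + 18 = 18 + A$)
$N = 8982$
$R{\left(g \right)} = \sqrt{g} \left(18 + g\right)$ ($R{\left(g \right)} = \left(18 + g\right) \sqrt{g} = \sqrt{g} \left(18 + g\right)$)
$R{\left(M{\left(-3,-6 \right)} \right)} - N = \sqrt{-4 - -18} \left(18 - -14\right) - 8982 = \sqrt{-4 + 18} \left(18 + \left(-4 + 18\right)\right) - 8982 = \sqrt{14} \left(18 + 14\right) - 8982 = \sqrt{14} \cdot 32 - 8982 = 32 \sqrt{14} - 8982 = -8982 + 32 \sqrt{14}$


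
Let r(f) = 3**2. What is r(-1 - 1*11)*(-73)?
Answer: -657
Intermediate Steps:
r(f) = 9
r(-1 - 1*11)*(-73) = 9*(-73) = -657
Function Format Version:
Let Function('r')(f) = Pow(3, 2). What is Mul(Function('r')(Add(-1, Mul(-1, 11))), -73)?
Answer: -657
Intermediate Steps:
Function('r')(f) = 9
Mul(Function('r')(Add(-1, Mul(-1, 11))), -73) = Mul(9, -73) = -657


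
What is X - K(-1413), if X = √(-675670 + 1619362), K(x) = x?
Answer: 1413 + 2*√235923 ≈ 2384.4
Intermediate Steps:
X = 2*√235923 (X = √943692 = 2*√235923 ≈ 971.44)
X - K(-1413) = 2*√235923 - 1*(-1413) = 2*√235923 + 1413 = 1413 + 2*√235923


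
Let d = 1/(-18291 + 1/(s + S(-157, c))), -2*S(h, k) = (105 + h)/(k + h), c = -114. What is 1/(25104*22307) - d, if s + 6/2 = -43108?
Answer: 817836794873963/14958564245479601328 ≈ 5.4673e-5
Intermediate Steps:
s = -43111 (s = -3 - 43108 = -43111)
S(h, k) = -(105 + h)/(2*(h + k)) (S(h, k) = -(105 + h)/(2*(k + h)) = -(105 + h)/(2*(h + k)))
d = -11683107/213695710408 (d = 1/(-18291 + 1/(-43111 + (-105 - 1*(-157))/(2*(-157 - 114)))) = 1/(-18291 + 1/(-43111 + (1/2)*(-105 + 157)/(-271))) = 1/(-18291 + 1/(-43111 + (1/2)*(-1/271)*52)) = 1/(-18291 + 1/(-43111 - 26/271)) = 1/(-18291 + 1/(-11683107/271)) = 1/(-18291 - 271/11683107) = 1/(-213695710408/11683107) = -11683107/213695710408 ≈ -5.4672e-5)
1/(25104*22307) - d = 1/(25104*22307) - 1*(-11683107/213695710408) = (1/25104)*(1/22307) + 11683107/213695710408 = 1/559994928 + 11683107/213695710408 = 817836794873963/14958564245479601328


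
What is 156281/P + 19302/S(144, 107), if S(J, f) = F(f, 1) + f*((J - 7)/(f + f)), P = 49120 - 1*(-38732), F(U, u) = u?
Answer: 3413161667/12211428 ≈ 279.51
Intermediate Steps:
P = 87852 (P = 49120 + 38732 = 87852)
S(J, f) = -5/2 + J/2 (S(J, f) = 1 + f*((J - 7)/(f + f)) = 1 + f*((-7 + J)/((2*f))) = 1 + f*((-7 + J)*(1/(2*f))) = 1 + f*((-7 + J)/(2*f)) = 1 + (-7/2 + J/2) = -5/2 + J/2)
156281/P + 19302/S(144, 107) = 156281/87852 + 19302/(-5/2 + (1/2)*144) = 156281*(1/87852) + 19302/(-5/2 + 72) = 156281/87852 + 19302/(139/2) = 156281/87852 + 19302*(2/139) = 156281/87852 + 38604/139 = 3413161667/12211428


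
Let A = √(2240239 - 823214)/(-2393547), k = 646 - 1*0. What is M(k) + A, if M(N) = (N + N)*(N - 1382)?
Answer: -950912 - 5*√56681/2393547 ≈ -9.5091e+5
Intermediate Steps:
k = 646 (k = 646 + 0 = 646)
M(N) = 2*N*(-1382 + N) (M(N) = (2*N)*(-1382 + N) = 2*N*(-1382 + N))
A = -5*√56681/2393547 (A = √1417025*(-1/2393547) = (5*√56681)*(-1/2393547) = -5*√56681/2393547 ≈ -0.00049733)
M(k) + A = 2*646*(-1382 + 646) - 5*√56681/2393547 = 2*646*(-736) - 5*√56681/2393547 = -950912 - 5*√56681/2393547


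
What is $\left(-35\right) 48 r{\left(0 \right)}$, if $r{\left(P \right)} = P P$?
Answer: $0$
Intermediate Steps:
$r{\left(P \right)} = P^{2}$
$\left(-35\right) 48 r{\left(0 \right)} = \left(-35\right) 48 \cdot 0^{2} = \left(-1680\right) 0 = 0$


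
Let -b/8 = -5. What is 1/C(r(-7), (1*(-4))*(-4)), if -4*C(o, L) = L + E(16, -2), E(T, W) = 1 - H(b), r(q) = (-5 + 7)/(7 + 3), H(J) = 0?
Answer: -4/17 ≈ -0.23529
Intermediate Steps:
b = 40 (b = -8*(-5) = 40)
r(q) = ⅕ (r(q) = 2/10 = 2*(⅒) = ⅕)
E(T, W) = 1 (E(T, W) = 1 - 1*0 = 1 + 0 = 1)
C(o, L) = -¼ - L/4 (C(o, L) = -(L + 1)/4 = -(1 + L)/4 = -¼ - L/4)
1/C(r(-7), (1*(-4))*(-4)) = 1/(-¼ - 1*(-4)*(-4)/4) = 1/(-¼ - (-1)*(-4)) = 1/(-¼ - ¼*16) = 1/(-¼ - 4) = 1/(-17/4) = -4/17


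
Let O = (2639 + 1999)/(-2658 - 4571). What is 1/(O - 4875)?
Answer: -7229/35246013 ≈ -0.00020510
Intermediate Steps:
O = -4638/7229 (O = 4638/(-7229) = 4638*(-1/7229) = -4638/7229 ≈ -0.64158)
1/(O - 4875) = 1/(-4638/7229 - 4875) = 1/(-35246013/7229) = -7229/35246013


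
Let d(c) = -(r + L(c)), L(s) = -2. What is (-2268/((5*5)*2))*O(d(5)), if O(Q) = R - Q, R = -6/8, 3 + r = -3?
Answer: 3969/10 ≈ 396.90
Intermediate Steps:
r = -6 (r = -3 - 3 = -6)
d(c) = 8 (d(c) = -(-6 - 2) = -1*(-8) = 8)
R = -3/4 (R = -6*1/8 = -3/4 ≈ -0.75000)
O(Q) = -3/4 - Q
(-2268/((5*5)*2))*O(d(5)) = (-2268/((5*5)*2))*(-3/4 - 1*8) = (-2268/(25*2))*(-3/4 - 8) = -2268/50*(-35/4) = -28*81/50*(-35/4) = -1134/25*(-35/4) = 3969/10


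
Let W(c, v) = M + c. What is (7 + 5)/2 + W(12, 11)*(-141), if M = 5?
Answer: -2391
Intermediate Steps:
W(c, v) = 5 + c
(7 + 5)/2 + W(12, 11)*(-141) = (7 + 5)/2 + (5 + 12)*(-141) = (½)*12 + 17*(-141) = 6 - 2397 = -2391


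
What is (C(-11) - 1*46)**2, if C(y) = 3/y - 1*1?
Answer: 270400/121 ≈ 2234.7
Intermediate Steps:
C(y) = -1 + 3/y (C(y) = 3/y - 1 = -1 + 3/y)
(C(-11) - 1*46)**2 = ((3 - 1*(-11))/(-11) - 1*46)**2 = (-(3 + 11)/11 - 46)**2 = (-1/11*14 - 46)**2 = (-14/11 - 46)**2 = (-520/11)**2 = 270400/121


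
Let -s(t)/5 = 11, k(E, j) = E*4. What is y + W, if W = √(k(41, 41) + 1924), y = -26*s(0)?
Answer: 1430 + 6*√58 ≈ 1475.7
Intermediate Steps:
k(E, j) = 4*E
s(t) = -55 (s(t) = -5*11 = -55)
y = 1430 (y = -26*(-55) = 1430)
W = 6*√58 (W = √(4*41 + 1924) = √(164 + 1924) = √2088 = 6*√58 ≈ 45.695)
y + W = 1430 + 6*√58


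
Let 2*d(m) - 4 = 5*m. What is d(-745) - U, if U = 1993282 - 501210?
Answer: -2987865/2 ≈ -1.4939e+6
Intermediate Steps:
d(m) = 2 + 5*m/2 (d(m) = 2 + (5*m)/2 = 2 + 5*m/2)
U = 1492072
d(-745) - U = (2 + (5/2)*(-745)) - 1*1492072 = (2 - 3725/2) - 1492072 = -3721/2 - 1492072 = -2987865/2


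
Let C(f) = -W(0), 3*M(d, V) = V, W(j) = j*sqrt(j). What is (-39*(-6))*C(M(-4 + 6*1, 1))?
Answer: 0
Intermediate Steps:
W(j) = j**(3/2)
M(d, V) = V/3
C(f) = 0 (C(f) = -0**(3/2) = -1*0 = 0)
(-39*(-6))*C(M(-4 + 6*1, 1)) = -39*(-6)*0 = 234*0 = 0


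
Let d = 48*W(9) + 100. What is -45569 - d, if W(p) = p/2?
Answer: -45885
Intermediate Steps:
W(p) = p/2 (W(p) = p*(½) = p/2)
d = 316 (d = 48*((½)*9) + 100 = 48*(9/2) + 100 = 216 + 100 = 316)
-45569 - d = -45569 - 1*316 = -45569 - 316 = -45885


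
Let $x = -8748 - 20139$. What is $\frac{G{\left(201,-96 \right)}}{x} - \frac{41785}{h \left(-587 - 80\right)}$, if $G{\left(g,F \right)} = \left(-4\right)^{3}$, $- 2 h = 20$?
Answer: $- \frac{241323283}{38535258} \approx -6.2624$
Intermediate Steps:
$h = -10$ ($h = \left(- \frac{1}{2}\right) 20 = -10$)
$x = -28887$
$G{\left(g,F \right)} = -64$
$\frac{G{\left(201,-96 \right)}}{x} - \frac{41785}{h \left(-587 - 80\right)} = - \frac{64}{-28887} - \frac{41785}{\left(-10\right) \left(-587 - 80\right)} = \left(-64\right) \left(- \frac{1}{28887}\right) - \frac{41785}{\left(-10\right) \left(-667\right)} = \frac{64}{28887} - \frac{41785}{6670} = \frac{64}{28887} - \frac{8357}{1334} = - \frac{241323283}{38535258}$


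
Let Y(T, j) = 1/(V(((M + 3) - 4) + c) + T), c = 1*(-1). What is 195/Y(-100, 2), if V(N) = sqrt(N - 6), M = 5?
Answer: -19500 + 195*I*sqrt(3) ≈ -19500.0 + 337.75*I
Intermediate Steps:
c = -1
V(N) = sqrt(-6 + N)
Y(T, j) = 1/(T + I*sqrt(3)) (Y(T, j) = 1/(sqrt(-6 + (((5 + 3) - 4) - 1)) + T) = 1/(sqrt(-6 + ((8 - 4) - 1)) + T) = 1/(sqrt(-6 + (4 - 1)) + T) = 1/(sqrt(-6 + 3) + T) = 1/(sqrt(-3) + T) = 1/(I*sqrt(3) + T) = 1/(T + I*sqrt(3)))
195/Y(-100, 2) = 195/(1/(-100 + I*sqrt(3))) = 195*(-100 + I*sqrt(3)) = -19500 + 195*I*sqrt(3)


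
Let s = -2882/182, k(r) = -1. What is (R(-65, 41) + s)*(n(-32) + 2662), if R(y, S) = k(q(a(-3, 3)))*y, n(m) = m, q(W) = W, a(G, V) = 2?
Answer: 11766620/91 ≈ 1.2930e+5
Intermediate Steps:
s = -1441/91 (s = -2882*1/182 = -1441/91 ≈ -15.835)
R(y, S) = -y
(R(-65, 41) + s)*(n(-32) + 2662) = (-1*(-65) - 1441/91)*(-32 + 2662) = (65 - 1441/91)*2630 = (4474/91)*2630 = 11766620/91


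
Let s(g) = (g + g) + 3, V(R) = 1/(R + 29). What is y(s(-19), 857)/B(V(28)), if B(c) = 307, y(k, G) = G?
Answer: 857/307 ≈ 2.7915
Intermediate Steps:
V(R) = 1/(29 + R)
s(g) = 3 + 2*g (s(g) = 2*g + 3 = 3 + 2*g)
y(s(-19), 857)/B(V(28)) = 857/307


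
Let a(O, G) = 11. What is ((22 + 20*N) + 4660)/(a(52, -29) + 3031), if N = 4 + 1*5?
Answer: 187/117 ≈ 1.5983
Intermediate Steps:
N = 9 (N = 4 + 5 = 9)
((22 + 20*N) + 4660)/(a(52, -29) + 3031) = ((22 + 20*9) + 4660)/(11 + 3031) = ((22 + 180) + 4660)/3042 = (202 + 4660)*(1/3042) = 4862*(1/3042) = 187/117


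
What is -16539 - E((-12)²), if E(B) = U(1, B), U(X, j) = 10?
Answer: -16549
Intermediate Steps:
E(B) = 10
-16539 - E((-12)²) = -16539 - 1*10 = -16539 - 10 = -16549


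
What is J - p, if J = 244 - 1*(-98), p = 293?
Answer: 49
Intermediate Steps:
J = 342 (J = 244 + 98 = 342)
J - p = 342 - 1*293 = 342 - 293 = 49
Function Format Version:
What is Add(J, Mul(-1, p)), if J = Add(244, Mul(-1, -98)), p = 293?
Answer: 49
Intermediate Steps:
J = 342 (J = Add(244, 98) = 342)
Add(J, Mul(-1, p)) = Add(342, Mul(-1, 293)) = Add(342, -293) = 49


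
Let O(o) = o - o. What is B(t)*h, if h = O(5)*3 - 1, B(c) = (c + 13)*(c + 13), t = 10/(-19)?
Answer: -56169/361 ≈ -155.59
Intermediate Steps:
t = -10/19 (t = 10*(-1/19) = -10/19 ≈ -0.52632)
O(o) = 0
B(c) = (13 + c)² (B(c) = (13 + c)*(13 + c) = (13 + c)²)
h = -1 (h = 0*3 - 1 = 0 - 1 = -1)
B(t)*h = (13 - 10/19)²*(-1) = (237/19)²*(-1) = (56169/361)*(-1) = -56169/361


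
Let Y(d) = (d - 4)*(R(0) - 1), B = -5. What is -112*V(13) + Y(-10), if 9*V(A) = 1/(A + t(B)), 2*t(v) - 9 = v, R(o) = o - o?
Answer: 1778/135 ≈ 13.170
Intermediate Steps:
R(o) = 0
t(v) = 9/2 + v/2
V(A) = 1/(9*(2 + A)) (V(A) = 1/(9*(A + (9/2 + (½)*(-5)))) = 1/(9*(A + (9/2 - 5/2))) = 1/(9*(A + 2)) = 1/(9*(2 + A)))
Y(d) = 4 - d (Y(d) = (d - 4)*(0 - 1) = (-4 + d)*(-1) = 4 - d)
-112*V(13) + Y(-10) = -112/(9*(2 + 13)) + (4 - 1*(-10)) = -112/(9*15) + (4 + 10) = -112/(9*15) + 14 = -112*1/135 + 14 = -112/135 + 14 = 1778/135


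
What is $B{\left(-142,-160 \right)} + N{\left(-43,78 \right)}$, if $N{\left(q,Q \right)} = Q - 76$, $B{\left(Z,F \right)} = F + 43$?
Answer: $-115$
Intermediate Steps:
$B{\left(Z,F \right)} = 43 + F$
$N{\left(q,Q \right)} = -76 + Q$
$B{\left(-142,-160 \right)} + N{\left(-43,78 \right)} = \left(43 - 160\right) + \left(-76 + 78\right) = -117 + 2 = -115$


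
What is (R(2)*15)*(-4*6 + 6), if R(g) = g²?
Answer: -1080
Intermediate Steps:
(R(2)*15)*(-4*6 + 6) = (2²*15)*(-4*6 + 6) = (4*15)*(-24 + 6) = 60*(-18) = -1080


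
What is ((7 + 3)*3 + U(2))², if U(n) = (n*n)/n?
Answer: 1024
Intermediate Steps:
U(n) = n (U(n) = n²/n = n)
((7 + 3)*3 + U(2))² = ((7 + 3)*3 + 2)² = (10*3 + 2)² = (30 + 2)² = 32² = 1024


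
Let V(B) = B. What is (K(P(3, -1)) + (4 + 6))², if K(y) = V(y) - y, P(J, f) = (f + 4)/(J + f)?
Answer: 100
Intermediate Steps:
P(J, f) = (4 + f)/(J + f)
K(y) = 0 (K(y) = y - y = 0)
(K(P(3, -1)) + (4 + 6))² = (0 + (4 + 6))² = (0 + 10)² = 10² = 100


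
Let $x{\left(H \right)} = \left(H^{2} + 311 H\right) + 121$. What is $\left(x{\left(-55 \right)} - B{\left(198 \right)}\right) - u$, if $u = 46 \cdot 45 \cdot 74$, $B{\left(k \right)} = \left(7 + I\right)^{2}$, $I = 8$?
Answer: $-167364$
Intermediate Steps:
$B{\left(k \right)} = 225$ ($B{\left(k \right)} = \left(7 + 8\right)^{2} = 15^{2} = 225$)
$u = 153180$ ($u = 2070 \cdot 74 = 153180$)
$x{\left(H \right)} = 121 + H^{2} + 311 H$
$\left(x{\left(-55 \right)} - B{\left(198 \right)}\right) - u = \left(\left(121 + \left(-55\right)^{2} + 311 \left(-55\right)\right) - 225\right) - 153180 = \left(\left(121 + 3025 - 17105\right) - 225\right) - 153180 = \left(-13959 - 225\right) - 153180 = -14184 - 153180 = -167364$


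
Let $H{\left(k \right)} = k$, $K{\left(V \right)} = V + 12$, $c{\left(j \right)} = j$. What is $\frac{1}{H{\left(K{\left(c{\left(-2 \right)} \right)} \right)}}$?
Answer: $\frac{1}{10} \approx 0.1$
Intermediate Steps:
$K{\left(V \right)} = 12 + V$
$\frac{1}{H{\left(K{\left(c{\left(-2 \right)} \right)} \right)}} = \frac{1}{12 - 2} = \frac{1}{10}$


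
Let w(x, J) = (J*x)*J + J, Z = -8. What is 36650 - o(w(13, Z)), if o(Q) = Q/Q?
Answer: 36649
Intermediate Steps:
w(x, J) = J + x*J**2 (w(x, J) = x*J**2 + J = J + x*J**2)
o(Q) = 1
36650 - o(w(13, Z)) = 36650 - 1*1 = 36650 - 1 = 36649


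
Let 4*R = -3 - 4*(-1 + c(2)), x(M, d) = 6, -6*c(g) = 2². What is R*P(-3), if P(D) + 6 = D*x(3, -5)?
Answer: -22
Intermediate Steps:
c(g) = -⅔ (c(g) = -⅙*2² = -⅙*4 = -⅔)
P(D) = -6 + 6*D (P(D) = -6 + D*6 = -6 + 6*D)
R = 11/12 (R = (-3 - 4*(-1 - ⅔))/4 = (-3 - 4*(-5/3))/4 = (-3 + 20/3)/4 = (¼)*(11/3) = 11/12 ≈ 0.91667)
R*P(-3) = 11*(-6 + 6*(-3))/12 = 11*(-6 - 18)/12 = (11/12)*(-24) = -22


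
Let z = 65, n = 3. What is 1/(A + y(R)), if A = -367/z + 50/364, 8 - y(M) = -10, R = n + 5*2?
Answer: 910/11367 ≈ 0.080056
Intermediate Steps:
R = 13 (R = 3 + 5*2 = 3 + 10 = 13)
y(M) = 18 (y(M) = 8 - 1*(-10) = 8 + 10 = 18)
A = -5013/910 (A = -367/65 + 50/364 = -367*1/65 + 50*(1/364) = -367/65 + 25/182 = -5013/910 ≈ -5.5088)
1/(A + y(R)) = 1/(-5013/910 + 18) = 1/(11367/910) = 910/11367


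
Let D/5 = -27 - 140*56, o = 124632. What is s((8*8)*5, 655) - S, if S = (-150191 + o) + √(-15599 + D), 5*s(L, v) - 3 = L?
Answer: 128118/5 - 11*I*√454 ≈ 25624.0 - 234.38*I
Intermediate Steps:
D = -39335 (D = 5*(-27 - 140*56) = 5*(-27 - 7840) = 5*(-7867) = -39335)
s(L, v) = ⅗ + L/5
S = -25559 + 11*I*√454 (S = (-150191 + 124632) + √(-15599 - 39335) = -25559 + √(-54934) = -25559 + 11*I*√454 ≈ -25559.0 + 234.38*I)
s((8*8)*5, 655) - S = (⅗ + ((8*8)*5)/5) - (-25559 + 11*I*√454) = (⅗ + (64*5)/5) + (25559 - 11*I*√454) = (⅗ + (⅕)*320) + (25559 - 11*I*√454) = (⅗ + 64) + (25559 - 11*I*√454) = 323/5 + (25559 - 11*I*√454) = 128118/5 - 11*I*√454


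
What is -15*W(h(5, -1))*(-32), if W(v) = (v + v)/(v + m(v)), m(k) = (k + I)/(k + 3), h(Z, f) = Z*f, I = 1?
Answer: 1600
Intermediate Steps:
m(k) = (1 + k)/(3 + k) (m(k) = (k + 1)/(k + 3) = (1 + k)/(3 + k))
W(v) = 2*v/(v + (1 + v)/(3 + v)) (W(v) = (v + v)/(v + (1 + v)/(3 + v)) = (2*v)/(v + (1 + v)/(3 + v)) = 2*v/(v + (1 + v)/(3 + v)))
-15*W(h(5, -1))*(-32) = -30*5*(-1)*(3 + 5*(-1))/(1 + 5*(-1) + (5*(-1))*(3 + 5*(-1)))*(-32) = -30*(-5)*(3 - 5)/(1 - 5 - 5*(3 - 5))*(-32) = -30*(-5)*(-2)/(1 - 5 - 5*(-2))*(-32) = -30*(-5)*(-2)/(1 - 5 + 10)*(-32) = -30*(-5)*(-2)/6*(-32) = -15*10/3*(-32) = -50*(-32) = 1600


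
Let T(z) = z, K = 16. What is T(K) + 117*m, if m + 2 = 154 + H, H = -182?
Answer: -3494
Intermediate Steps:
m = -30 (m = -2 + (154 - 182) = -2 - 28 = -30)
T(K) + 117*m = 16 + 117*(-30) = 16 - 3510 = -3494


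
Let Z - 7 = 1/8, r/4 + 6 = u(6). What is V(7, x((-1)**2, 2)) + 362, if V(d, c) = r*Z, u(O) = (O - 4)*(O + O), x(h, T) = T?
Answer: 875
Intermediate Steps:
u(O) = 2*O*(-4 + O) (u(O) = (-4 + O)*(2*O) = 2*O*(-4 + O))
r = 72 (r = -24 + 4*(2*6*(-4 + 6)) = -24 + 4*(2*6*2) = -24 + 4*24 = -24 + 96 = 72)
Z = 57/8 (Z = 7 + 1/8 = 57/8 ≈ 7.1250)
V(d, c) = 513 (V(d, c) = 72*(57/8) = 513)
V(7, x((-1)**2, 2)) + 362 = 513 + 362 = 875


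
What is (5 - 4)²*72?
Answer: 72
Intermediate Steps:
(5 - 4)²*72 = 1²*72 = 1*72 = 72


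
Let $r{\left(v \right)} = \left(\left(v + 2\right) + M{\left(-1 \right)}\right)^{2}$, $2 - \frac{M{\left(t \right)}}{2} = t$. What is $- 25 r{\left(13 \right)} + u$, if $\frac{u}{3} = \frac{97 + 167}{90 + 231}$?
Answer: $- \frac{1179411}{107} \approx -11023.0$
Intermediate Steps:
$M{\left(t \right)} = 4 - 2 t$
$u = \frac{264}{107}$ ($u = 3 \frac{97 + 167}{90 + 231} = 3 \cdot \frac{264}{321} = 3 \cdot 264 \cdot \frac{1}{321} = 3 \cdot \frac{88}{107} = \frac{264}{107} \approx 2.4673$)
$r{\left(v \right)} = \left(8 + v\right)^{2}$ ($r{\left(v \right)} = \left(\left(v + 2\right) + \left(4 - -2\right)\right)^{2} = \left(\left(2 + v\right) + \left(4 + 2\right)\right)^{2} = \left(\left(2 + v\right) + 6\right)^{2} = \left(8 + v\right)^{2}$)
$- 25 r{\left(13 \right)} + u = - 25 \left(8 + 13\right)^{2} + \frac{264}{107} = - 25 \cdot 21^{2} + \frac{264}{107} = \left(-25\right) 441 + \frac{264}{107} = -11025 + \frac{264}{107} = - \frac{1179411}{107}$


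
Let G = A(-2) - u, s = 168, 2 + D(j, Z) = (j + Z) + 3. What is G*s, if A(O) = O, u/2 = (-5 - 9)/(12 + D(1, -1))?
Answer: 336/13 ≈ 25.846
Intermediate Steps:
D(j, Z) = 1 + Z + j (D(j, Z) = -2 + ((j + Z) + 3) = -2 + ((Z + j) + 3) = -2 + (3 + Z + j) = 1 + Z + j)
u = -28/13 (u = 2*((-5 - 9)/(12 + (1 - 1 + 1))) = 2*(-14/(12 + 1)) = 2*(-14/13) = -28/13 ≈ -2.1538)
G = 2/13 (G = -2 - 1*(-28/13) = -2 + 28/13 = 2/13 ≈ 0.15385)
G*s = (2/13)*168 = 336/13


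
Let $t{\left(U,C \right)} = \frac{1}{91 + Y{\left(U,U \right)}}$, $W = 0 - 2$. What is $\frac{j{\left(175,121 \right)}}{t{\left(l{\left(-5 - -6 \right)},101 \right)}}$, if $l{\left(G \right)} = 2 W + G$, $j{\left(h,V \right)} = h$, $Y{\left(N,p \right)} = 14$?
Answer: $18375$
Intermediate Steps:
$W = -2$ ($W = 0 - 2 = -2$)
$l{\left(G \right)} = -4 + G$ ($l{\left(G \right)} = 2 \left(-2\right) + G = -4 + G$)
$t{\left(U,C \right)} = \frac{1}{105}$ ($t{\left(U,C \right)} = \frac{1}{91 + 14} = \frac{1}{105}$)
$\frac{j{\left(175,121 \right)}}{t{\left(l{\left(-5 - -6 \right)},101 \right)}} = 175 \frac{1}{\frac{1}{105}} = 175 \cdot 105 = 18375$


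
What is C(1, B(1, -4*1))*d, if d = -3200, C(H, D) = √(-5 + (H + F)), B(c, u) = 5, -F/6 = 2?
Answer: -12800*I ≈ -12800.0*I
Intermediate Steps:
F = -12 (F = -6*2 = -12)
C(H, D) = √(-17 + H) (C(H, D) = √(-5 + (H - 12)) = √(-5 + (-12 + H)) = √(-17 + H))
C(1, B(1, -4*1))*d = √(-17 + 1)*(-3200) = √(-16)*(-3200) = (4*I)*(-3200) = -12800*I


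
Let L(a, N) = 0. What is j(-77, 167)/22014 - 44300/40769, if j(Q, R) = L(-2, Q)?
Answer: -44300/40769 ≈ -1.0866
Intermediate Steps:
j(Q, R) = 0
j(-77, 167)/22014 - 44300/40769 = 0/22014 - 44300/40769 = 0*(1/22014) - 44300*1/40769 = 0 - 44300/40769 = -44300/40769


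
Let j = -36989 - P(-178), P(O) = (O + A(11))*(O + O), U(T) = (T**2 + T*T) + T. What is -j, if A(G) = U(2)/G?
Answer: 1100367/11 ≈ 1.0003e+5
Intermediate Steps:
U(T) = T + 2*T**2 (U(T) = (T**2 + T**2) + T = 2*T**2 + T = T + 2*T**2)
A(G) = 10/G (A(G) = (2*(1 + 2*2))/G = (2*(1 + 4))/G = (2*5)/G = 10/G)
P(O) = 2*O*(10/11 + O) (P(O) = (O + 10/11)*(O + O) = (O + 10*(1/11))*(2*O) = (O + 10/11)*(2*O) = (10/11 + O)*(2*O) = 2*O*(10/11 + O))
j = -1100367/11 (j = -36989 - 2*(-178)*(10 + 11*(-178))/11 = -36989 - 2*(-178)*(10 - 1958)/11 = -36989 - 2*(-178)*(-1948)/11 = -36989 - 1*693488/11 = -36989 - 693488/11 = -1100367/11 ≈ -1.0003e+5)
-j = -1*(-1100367/11) = 1100367/11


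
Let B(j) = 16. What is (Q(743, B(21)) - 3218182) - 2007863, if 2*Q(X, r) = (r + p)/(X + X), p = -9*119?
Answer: -15531806795/2972 ≈ -5.2260e+6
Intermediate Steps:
p = -1071
Q(X, r) = (-1071 + r)/(4*X) (Q(X, r) = ((r - 1071)/(X + X))/2 = ((-1071 + r)/((2*X)))/2 = ((-1071 + r)*(1/(2*X)))/2 = ((-1071 + r)/(2*X))/2 = (-1071 + r)/(4*X))
(Q(743, B(21)) - 3218182) - 2007863 = ((¼)*(-1071 + 16)/743 - 3218182) - 2007863 = ((¼)*(1/743)*(-1055) - 3218182) - 2007863 = (-1055/2972 - 3218182) - 2007863 = -9564437959/2972 - 2007863 = -15531806795/2972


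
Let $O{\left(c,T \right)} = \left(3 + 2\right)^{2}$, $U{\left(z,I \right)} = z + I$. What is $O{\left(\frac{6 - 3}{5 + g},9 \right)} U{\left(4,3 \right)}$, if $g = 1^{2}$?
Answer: $175$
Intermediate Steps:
$g = 1$
$U{\left(z,I \right)} = I + z$
$O{\left(c,T \right)} = 25$ ($O{\left(c,T \right)} = 5^{2} = 25$)
$O{\left(\frac{6 - 3}{5 + g},9 \right)} U{\left(4,3 \right)} = 25 \left(3 + 4\right) = 25 \cdot 7 = 175$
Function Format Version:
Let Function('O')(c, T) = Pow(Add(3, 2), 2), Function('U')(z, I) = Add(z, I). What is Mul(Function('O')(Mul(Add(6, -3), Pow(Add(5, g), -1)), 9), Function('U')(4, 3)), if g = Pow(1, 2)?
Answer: 175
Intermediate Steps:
g = 1
Function('U')(z, I) = Add(I, z)
Function('O')(c, T) = 25 (Function('O')(c, T) = Pow(5, 2) = 25)
Mul(Function('O')(Mul(Add(6, -3), Pow(Add(5, g), -1)), 9), Function('U')(4, 3)) = Mul(25, Add(3, 4)) = Mul(25, 7) = 175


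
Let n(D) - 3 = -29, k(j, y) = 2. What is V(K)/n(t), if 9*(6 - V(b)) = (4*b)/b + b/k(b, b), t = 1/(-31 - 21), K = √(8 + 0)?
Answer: -25/117 + √2/234 ≈ -0.20763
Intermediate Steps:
K = 2*√2 (K = √8 = 2*√2 ≈ 2.8284)
t = -1/52 (t = 1/(-52) = -1/52 ≈ -0.019231)
n(D) = -26 (n(D) = 3 - 29 = -26)
V(b) = 50/9 - b/18 (V(b) = 6 - ((4*b)/b + b/2)/9 = 6 - (4 + b*(½))/9 = 6 - (4 + b/2)/9 = 6 + (-4/9 - b/18) = 50/9 - b/18)
V(K)/n(t) = (50/9 - √2/9)/(-26) = (50/9 - √2/9)*(-1/26) = -25/117 + √2/234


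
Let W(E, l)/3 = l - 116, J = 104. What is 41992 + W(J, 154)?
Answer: 42106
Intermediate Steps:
W(E, l) = -348 + 3*l (W(E, l) = 3*(l - 116) = 3*(-116 + l) = -348 + 3*l)
41992 + W(J, 154) = 41992 + (-348 + 3*154) = 41992 + (-348 + 462) = 41992 + 114 = 42106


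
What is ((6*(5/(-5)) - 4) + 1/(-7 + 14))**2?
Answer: 4761/49 ≈ 97.163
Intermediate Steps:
((6*(5/(-5)) - 4) + 1/(-7 + 14))**2 = ((6*(5*(-1/5)) - 4) + 1/7)**2 = ((6*(-1) - 4) + 1/7)**2 = ((-6 - 4) + 1/7)**2 = (-10 + 1/7)**2 = (-69/7)**2 = 4761/49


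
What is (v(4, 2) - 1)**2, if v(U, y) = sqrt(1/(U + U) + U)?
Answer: (4 - sqrt(66))**2/16 ≈ 1.0630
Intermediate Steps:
v(U, y) = sqrt(U + 1/(2*U)) (v(U, y) = sqrt(1/(2*U) + U) = sqrt(U + 1/(2*U)))
(v(4, 2) - 1)**2 = (sqrt(2/4 + 4*4)/2 - 1)**2 = (sqrt(2*(1/4) + 16)/2 - 1)**2 = (sqrt(1/2 + 16)/2 - 1)**2 = (sqrt(33/2)/2 - 1)**2 = ((sqrt(66)/2)/2 - 1)**2 = (sqrt(66)/4 - 1)**2 = (-1 + sqrt(66)/4)**2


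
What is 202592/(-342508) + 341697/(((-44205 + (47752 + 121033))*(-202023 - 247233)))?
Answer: -944904116325353/1597466230908320 ≈ -0.59150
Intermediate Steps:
202592/(-342508) + 341697/(((-44205 + (47752 + 121033))*(-202023 - 247233))) = 202592*(-1/342508) + 341697/(((-44205 + 168785)*(-449256))) = -50648/85627 + 341697/((124580*(-449256))) = -50648/85627 + 341697/(-55968312480) = -50648/85627 + 341697*(-1/55968312480) = -50648/85627 - 113899/18656104160 = -944904116325353/1597466230908320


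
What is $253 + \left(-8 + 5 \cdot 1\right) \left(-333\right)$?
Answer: $1252$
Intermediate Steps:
$253 + \left(-8 + 5 \cdot 1\right) \left(-333\right) = 253 + \left(-8 + 5\right) \left(-333\right) = 253 - -999 = 253 + 999 = 1252$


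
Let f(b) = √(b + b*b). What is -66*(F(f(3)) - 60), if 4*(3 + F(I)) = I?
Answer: 4158 - 33*√3 ≈ 4100.8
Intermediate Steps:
f(b) = √(b + b²)
F(I) = -3 + I/4
-66*(F(f(3)) - 60) = -66*((-3 + √(3*(1 + 3))/4) - 60) = -66*((-3 + √(3*4)/4) - 60) = -66*((-3 + √12/4) - 60) = -66*((-3 + (2*√3)/4) - 60) = -66*((-3 + √3/2) - 60) = -66*(-63 + √3/2) = 4158 - 33*√3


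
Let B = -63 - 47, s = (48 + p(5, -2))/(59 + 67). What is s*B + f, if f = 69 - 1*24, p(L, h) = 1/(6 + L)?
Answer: 190/63 ≈ 3.0159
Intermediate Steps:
f = 45 (f = 69 - 24 = 45)
s = 529/1386 (s = (48 + 1/(6 + 5))/(59 + 67) = (48 + 1/11)/126 = (48 + 1/11)*(1/126) = (529/11)*(1/126) = 529/1386 ≈ 0.38167)
B = -110
s*B + f = (529/1386)*(-110) + 45 = -2645/63 + 45 = 190/63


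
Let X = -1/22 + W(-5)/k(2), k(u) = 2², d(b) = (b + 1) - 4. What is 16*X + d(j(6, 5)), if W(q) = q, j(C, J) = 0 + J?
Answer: -206/11 ≈ -18.727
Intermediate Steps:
j(C, J) = J
d(b) = -3 + b (d(b) = (1 + b) - 4 = -3 + b)
k(u) = 4
X = -57/44 (X = -1/22 - 5/4 = -57/44 ≈ -1.2955)
16*X + d(j(6, 5)) = 16*(-57/44) + (-3 + 5) = -228/11 + 2 = -206/11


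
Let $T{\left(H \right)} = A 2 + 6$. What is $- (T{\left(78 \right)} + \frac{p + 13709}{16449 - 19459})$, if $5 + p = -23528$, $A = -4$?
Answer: $- \frac{1902}{1505} \approx -1.2638$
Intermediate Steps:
$p = -23533$ ($p = -5 - 23528 = -23533$)
$T{\left(H \right)} = -2$ ($T{\left(H \right)} = \left(-4\right) 2 + 6 = -8 + 6 = -2$)
$- (T{\left(78 \right)} + \frac{p + 13709}{16449 - 19459}) = - (-2 + \frac{-23533 + 13709}{16449 - 19459}) = - (-2 - \frac{9824}{-3010}) = - (-2 - - \frac{4912}{1505}) = - (-2 + \frac{4912}{1505}) = \left(-1\right) \frac{1902}{1505} = - \frac{1902}{1505}$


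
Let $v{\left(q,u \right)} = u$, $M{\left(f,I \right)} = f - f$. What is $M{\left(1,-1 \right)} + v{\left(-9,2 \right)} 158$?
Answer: $316$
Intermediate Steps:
$M{\left(f,I \right)} = 0$
$M{\left(1,-1 \right)} + v{\left(-9,2 \right)} 158 = 0 + 2 \cdot 158 = 0 + 316 = 316$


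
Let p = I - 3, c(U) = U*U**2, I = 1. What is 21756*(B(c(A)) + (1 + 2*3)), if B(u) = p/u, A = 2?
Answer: 146853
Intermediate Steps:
c(U) = U**3
p = -2 (p = 1 - 3 = -2)
B(u) = -2/u
21756*(B(c(A)) + (1 + 2*3)) = 21756*(-2/(2**3) + (1 + 2*3)) = 21756*(-2/8 + (1 + 6)) = 21756*(-2*1/8 + 7) = 21756*(-1/4 + 7) = 21756*(27/4) = 146853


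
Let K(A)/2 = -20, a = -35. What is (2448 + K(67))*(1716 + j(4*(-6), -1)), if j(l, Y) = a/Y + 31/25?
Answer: 105484848/25 ≈ 4.2194e+6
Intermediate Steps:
K(A) = -40 (K(A) = 2*(-20) = -40)
j(l, Y) = 31/25 - 35/Y (j(l, Y) = -35/Y + 31/25 = 31/25 - 35/Y)
(2448 + K(67))*(1716 + j(4*(-6), -1)) = (2448 - 40)*(1716 + (31/25 - 35/(-1))) = 2408*(1716 + (31/25 - 35*(-1))) = 2408*(1716 + (31/25 + 35)) = 2408*(1716 + 906/25) = 2408*(43806/25) = 105484848/25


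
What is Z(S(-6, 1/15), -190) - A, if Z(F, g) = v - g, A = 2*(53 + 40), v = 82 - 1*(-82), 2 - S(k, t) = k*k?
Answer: 168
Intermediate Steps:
S(k, t) = 2 - k² (S(k, t) = 2 - k*k = 2 - k²)
v = 164 (v = 82 + 82 = 164)
A = 186 (A = 2*93 = 186)
Z(F, g) = 164 - g
Z(S(-6, 1/15), -190) - A = (164 - 1*(-190)) - 1*186 = (164 + 190) - 186 = 354 - 186 = 168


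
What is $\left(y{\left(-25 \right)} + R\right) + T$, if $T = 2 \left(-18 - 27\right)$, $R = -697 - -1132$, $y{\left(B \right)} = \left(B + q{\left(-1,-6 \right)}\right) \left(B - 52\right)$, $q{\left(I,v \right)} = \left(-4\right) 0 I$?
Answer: $2270$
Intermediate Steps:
$q{\left(I,v \right)} = 0$ ($q{\left(I,v \right)} = 0 I = 0$)
$y{\left(B \right)} = B \left(-52 + B\right)$ ($y{\left(B \right)} = \left(B + 0\right) \left(B - 52\right) = B \left(-52 + B\right)$)
$R = 435$ ($R = -697 + 1132 = 435$)
$T = -90$ ($T = 2 \left(-45\right) = -90$)
$\left(y{\left(-25 \right)} + R\right) + T = \left(- 25 \left(-52 - 25\right) + 435\right) - 90 = \left(\left(-25\right) \left(-77\right) + 435\right) - 90 = \left(1925 + 435\right) - 90 = 2360 - 90 = 2270$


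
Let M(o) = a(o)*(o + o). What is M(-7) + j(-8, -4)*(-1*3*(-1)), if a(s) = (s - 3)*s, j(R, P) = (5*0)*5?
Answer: -980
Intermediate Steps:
j(R, P) = 0 (j(R, P) = 0*5 = 0)
a(s) = s*(-3 + s) (a(s) = (-3 + s)*s = s*(-3 + s))
M(o) = 2*o²*(-3 + o) (M(o) = (o*(-3 + o))*(o + o) = (o*(-3 + o))*(2*o) = 2*o²*(-3 + o))
M(-7) + j(-8, -4)*(-1*3*(-1)) = 2*(-7)²*(-3 - 7) + 0*(-1*3*(-1)) = 2*49*(-10) + 0*(-3*(-1)) = -980 + 0*3 = -980 + 0 = -980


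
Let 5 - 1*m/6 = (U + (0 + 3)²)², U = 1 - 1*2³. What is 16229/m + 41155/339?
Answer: 638729/226 ≈ 2826.2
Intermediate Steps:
U = -7 (U = 1 - 1*8 = 1 - 8 = -7)
m = 6 (m = 30 - 6*(-7 + (0 + 3)²)² = 30 - 6*(-7 + 3²)² = 30 - 6*(-7 + 9)² = 30 - 6*2² = 30 - 6*4 = 30 - 24 = 6)
16229/m + 41155/339 = 16229/6 + 41155/339 = 638729/226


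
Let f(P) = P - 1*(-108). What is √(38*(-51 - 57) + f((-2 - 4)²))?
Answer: 6*I*√110 ≈ 62.929*I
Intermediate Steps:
f(P) = 108 + P (f(P) = P + 108 = 108 + P)
√(38*(-51 - 57) + f((-2 - 4)²)) = √(38*(-51 - 57) + (108 + (-2 - 4)²)) = √(38*(-108) + (108 + (-6)²)) = √(-4104 + (108 + 36)) = √(-4104 + 144) = √(-3960) = 6*I*√110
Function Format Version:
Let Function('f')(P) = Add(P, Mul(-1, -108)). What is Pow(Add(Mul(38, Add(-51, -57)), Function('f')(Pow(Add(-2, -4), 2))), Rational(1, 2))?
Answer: Mul(6, I, Pow(110, Rational(1, 2))) ≈ Mul(62.929, I)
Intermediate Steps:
Function('f')(P) = Add(108, P) (Function('f')(P) = Add(P, 108) = Add(108, P))
Pow(Add(Mul(38, Add(-51, -57)), Function('f')(Pow(Add(-2, -4), 2))), Rational(1, 2)) = Pow(Add(Mul(38, Add(-51, -57)), Add(108, Pow(Add(-2, -4), 2))), Rational(1, 2)) = Pow(Add(Mul(38, -108), Add(108, Pow(-6, 2))), Rational(1, 2)) = Pow(Add(-4104, Add(108, 36)), Rational(1, 2)) = Pow(Add(-4104, 144), Rational(1, 2)) = Pow(-3960, Rational(1, 2)) = Mul(6, I, Pow(110, Rational(1, 2)))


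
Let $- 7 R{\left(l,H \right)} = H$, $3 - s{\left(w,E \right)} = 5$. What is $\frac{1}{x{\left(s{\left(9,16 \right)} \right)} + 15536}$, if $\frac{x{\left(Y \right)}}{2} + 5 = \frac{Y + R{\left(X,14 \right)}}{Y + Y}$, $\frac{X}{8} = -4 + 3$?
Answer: $\frac{1}{15528} \approx 6.44 \cdot 10^{-5}$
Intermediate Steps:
$X = -8$ ($X = 8 \left(-4 + 3\right) = 8 \left(-1\right) = -8$)
$s{\left(w,E \right)} = -2$ ($s{\left(w,E \right)} = 3 - 5 = -2$)
$R{\left(l,H \right)} = - \frac{H}{7}$
$x{\left(Y \right)} = -10 + \frac{-2 + Y}{Y}$ ($x{\left(Y \right)} = -10 + 2 \frac{Y - 2}{Y + Y} = -10 + 2 \frac{Y - 2}{2 Y} = -10 + 2 \left(-2 + Y\right) \frac{1}{2 Y} = -10 + 2 \frac{-2 + Y}{2 Y} = -10 + \frac{-2 + Y}{Y}$)
$\frac{1}{x{\left(s{\left(9,16 \right)} \right)} + 15536} = \frac{1}{\left(-9 - \frac{2}{-2}\right) + 15536} = \frac{1}{\left(-9 - -1\right) + 15536} = \frac{1}{\left(-9 + 1\right) + 15536} = \frac{1}{-8 + 15536} = \frac{1}{15528}$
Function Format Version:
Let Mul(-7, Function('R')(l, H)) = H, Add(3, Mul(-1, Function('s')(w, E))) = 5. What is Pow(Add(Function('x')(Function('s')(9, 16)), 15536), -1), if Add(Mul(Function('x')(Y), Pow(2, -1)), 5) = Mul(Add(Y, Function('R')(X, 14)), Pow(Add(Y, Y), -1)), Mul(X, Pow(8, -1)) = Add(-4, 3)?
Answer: Rational(1, 15528) ≈ 6.4400e-5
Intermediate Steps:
X = -8 (X = Mul(8, Add(-4, 3)) = Mul(8, -1) = -8)
Function('s')(w, E) = -2 (Function('s')(w, E) = Add(3, Mul(-1, 5)) = Add(3, -5) = -2)
Function('R')(l, H) = Mul(Rational(-1, 7), H)
Function('x')(Y) = Add(-10, Mul(Pow(Y, -1), Add(-2, Y))) (Function('x')(Y) = Add(-10, Mul(2, Mul(Add(Y, Mul(Rational(-1, 7), 14)), Pow(Add(Y, Y), -1)))) = Add(-10, Mul(2, Mul(Add(Y, -2), Pow(Mul(2, Y), -1)))) = Add(-10, Mul(2, Mul(Add(-2, Y), Mul(Rational(1, 2), Pow(Y, -1))))) = Add(-10, Mul(2, Mul(Rational(1, 2), Pow(Y, -1), Add(-2, Y)))) = Add(-10, Mul(Pow(Y, -1), Add(-2, Y))))
Pow(Add(Function('x')(Function('s')(9, 16)), 15536), -1) = Pow(Add(Add(-9, Mul(-2, Pow(-2, -1))), 15536), -1) = Pow(Add(Add(-9, Mul(-2, Rational(-1, 2))), 15536), -1) = Pow(Add(Add(-9, 1), 15536), -1) = Pow(Add(-8, 15536), -1) = Pow(15528, -1) = Rational(1, 15528)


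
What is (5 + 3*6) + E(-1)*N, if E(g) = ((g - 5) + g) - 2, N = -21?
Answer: 212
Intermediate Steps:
E(g) = -7 + 2*g (E(g) = ((-5 + g) + g) - 2 = (-5 + 2*g) - 2 = -7 + 2*g)
(5 + 3*6) + E(-1)*N = (5 + 3*6) + (-7 + 2*(-1))*(-21) = (5 + 18) + (-7 - 2)*(-21) = 23 - 9*(-21) = 23 + 189 = 212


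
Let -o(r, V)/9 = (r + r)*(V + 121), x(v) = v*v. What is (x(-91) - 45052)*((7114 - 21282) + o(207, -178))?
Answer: -7288526994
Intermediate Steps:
x(v) = v²
o(r, V) = -18*r*(121 + V) (o(r, V) = -9*(r + r)*(V + 121) = -9*2*r*(121 + V) = -18*r*(121 + V))
(x(-91) - 45052)*((7114 - 21282) + o(207, -178)) = ((-91)² - 45052)*((7114 - 21282) - 18*207*(121 - 178)) = (8281 - 45052)*(-14168 - 18*207*(-57)) = -36771*(-14168 + 212382) = -36771*198214 = -7288526994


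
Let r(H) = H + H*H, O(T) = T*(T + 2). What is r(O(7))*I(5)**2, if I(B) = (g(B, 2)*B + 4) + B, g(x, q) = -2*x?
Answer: 6777792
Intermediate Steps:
O(T) = T*(2 + T)
I(B) = 4 + B - 2*B**2 (I(B) = ((-2*B)*B + 4) + B = (-2*B**2 + 4) + B = (4 - 2*B**2) + B = 4 + B - 2*B**2)
r(H) = H + H**2
r(O(7))*I(5)**2 = ((7*(2 + 7))*(1 + 7*(2 + 7)))*(4 + 5 - 2*5**2)**2 = ((7*9)*(1 + 7*9))*(4 + 5 - 2*25)**2 = (63*(1 + 63))*(4 + 5 - 50)**2 = (63*64)*(-41)**2 = 4032*1681 = 6777792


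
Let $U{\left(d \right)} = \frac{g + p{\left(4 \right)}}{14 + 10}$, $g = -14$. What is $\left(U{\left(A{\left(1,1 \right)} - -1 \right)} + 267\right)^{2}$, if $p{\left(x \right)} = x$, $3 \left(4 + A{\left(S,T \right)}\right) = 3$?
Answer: $\frac{10233601}{144} \approx 71067.0$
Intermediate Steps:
$A{\left(S,T \right)} = -3$ ($A{\left(S,T \right)} = -4 + \frac{1}{3} \cdot 3 = -4 + 1 = -3$)
$U{\left(d \right)} = - \frac{5}{12}$ ($U{\left(d \right)} = \frac{-14 + 4}{14 + 10} = - \frac{10}{24} = \left(-10\right) \frac{1}{24} = - \frac{5}{12}$)
$\left(U{\left(A{\left(1,1 \right)} - -1 \right)} + 267\right)^{2} = \left(- \frac{5}{12} + 267\right)^{2} = \left(\frac{3199}{12}\right)^{2} = \frac{10233601}{144}$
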